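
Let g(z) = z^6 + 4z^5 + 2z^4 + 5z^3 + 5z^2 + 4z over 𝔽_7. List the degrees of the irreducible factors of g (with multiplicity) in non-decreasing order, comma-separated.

1, 1, 1, 3

Linear factors from roots: (z), (z + 6).
Complete factorization: g(z) = (z)·(z + 6)^2·(z^3 + 6z^2 + 6z + 4).
Factor degrees with multiplicity: 1 + 1 + 1 + 3 = 6.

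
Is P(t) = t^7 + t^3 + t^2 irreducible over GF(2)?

Check for roots in GF(2): P(0) = 0 → root; P(1) = 1.
P(0) = 0, so (t) divides P(t); P is reducible.

No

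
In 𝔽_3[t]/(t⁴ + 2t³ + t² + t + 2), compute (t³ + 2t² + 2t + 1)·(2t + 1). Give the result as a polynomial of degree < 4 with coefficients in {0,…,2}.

t^3 + t^2 + 2t

Multiply in 𝔽_3[t]: (t³ + 2t² + 2t + 1)·(2t + 1) = 2t⁴ + 2t³ + t + 1.
Reduce using t⁴ ≡ t³ + 2t² + 2t + 1 (mod t⁴ + 2t³ + t² + t + 2).
Reduced: t³ + t² + 2t.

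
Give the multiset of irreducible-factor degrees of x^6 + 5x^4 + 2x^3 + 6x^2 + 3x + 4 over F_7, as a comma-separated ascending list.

Write h(x) = x^6 + 5x^4 + 2x^3 + 6x^2 + 3x + 4.
Linear factors from roots: (x + 6).
Complete factorization: h(x) = (x + 6)·(x^2 + x + 4)·(x^3 + 2x + 6).
Factor degrees with multiplicity: 1 + 2 + 3 = 6.

1, 2, 3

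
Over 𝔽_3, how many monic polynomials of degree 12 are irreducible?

44220

By the necklace-counting formula, N_3(12) = (1/12) Σ_{d|12} μ(12/d)·3^d.
Divisors of 12: 1, 2, 3, 4, 6, 12; μ(12/d) for each: 0, 1, 0, -1, -1, 1.
Σ = 3^2 − 3^4 − 3^6 + 3^12 = 530640.
N = 530640/12 = 44220.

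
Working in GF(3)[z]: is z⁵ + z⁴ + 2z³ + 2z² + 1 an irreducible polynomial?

Yes

Write g(z) = z⁵ + z⁴ + 2z³ + 2z² + 1.
Check for roots in GF(3): g(0) = 1; g(1) = 1; g(2) = 1.
No roots, so no linear factors.
Monic irreducibles of degree 2 over GF(3): z² + 1, z² + z + 2, z² + 2z + 2.
None of them divide g (all give nonzero remainder).
No irreducible factor of degree ≤ 2 exists, so g is irreducible over GF(3).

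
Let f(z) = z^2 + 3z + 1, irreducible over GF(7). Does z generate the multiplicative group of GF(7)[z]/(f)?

No

|GF(7^2)^×| = 7^2 − 1 = 48. Prime factorization: 48 = 2^4·3.
f is primitive ⇔ z has order 48 in GF(7)[z]/(f), i.e. z^(48/q) ≠ 1 for each prime q | 48.
z^(24) mod f = 1
z^(16) mod f = 1
Since z^(24) = 1, the order of z divides 24 < 48; not primitive.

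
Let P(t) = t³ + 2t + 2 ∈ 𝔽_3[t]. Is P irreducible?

Check for roots in 𝔽_3: P(0) = 2; P(1) = 2; P(2) = 2.
No roots. A degree-3 polynomial over a field with no linear factor is irreducible.

Yes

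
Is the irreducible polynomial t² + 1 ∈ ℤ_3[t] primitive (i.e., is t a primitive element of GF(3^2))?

Write f(t) = t² + 1.
|GF(3^2)^×| = 3^2 − 1 = 8. Prime factorization: 8 = 2^3.
f is primitive ⇔ t has order 8 in GF(3)[t]/(f), i.e. t^(8/q) ≠ 1 for each prime q | 8.
t^(4) mod f = 1
Since t^(4) = 1, the order of t divides 4 < 8; not primitive.

No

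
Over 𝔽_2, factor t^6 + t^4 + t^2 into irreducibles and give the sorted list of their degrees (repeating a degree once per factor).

1, 1, 2, 2

Write g(t) = t^6 + t^4 + t^2.
Roots in 𝔽_2: g(0) = 0 → root; g(1) = 1.
Linear factors from roots: (t).
Complete factorization: g(t) = (t)^2·(t^2 + t + 1)^2.
Factor degrees with multiplicity: 1 + 1 + 2 + 2 = 6.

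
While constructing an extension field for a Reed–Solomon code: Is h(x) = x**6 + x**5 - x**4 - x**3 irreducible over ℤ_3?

No

Check for roots in ℤ_3: h(0) = 0 → root; h(1) = 0 → root; h(2) = 0 → root.
h(0) = 0, so (x) divides h(x); h is reducible.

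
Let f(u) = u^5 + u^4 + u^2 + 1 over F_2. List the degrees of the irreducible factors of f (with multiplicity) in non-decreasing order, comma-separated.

Roots in F_2: f(0) = 1; f(1) = 0 → root.
Linear factors from roots: (u + 1).
Complete factorization: f(u) = (u + 1)·(u^4 + u + 1).
Factor degrees with multiplicity: 1 + 4 = 5.

1, 4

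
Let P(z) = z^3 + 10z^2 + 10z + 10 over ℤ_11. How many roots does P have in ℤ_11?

2

Evaluate at each of the 11 elements of ℤ_11:
P(0) = 10; P(1) = 9; P(2) = 1; P(3) = 3; P(4) = 10; P(5) = 6; P(6) = 8; P(7) = 0 → root; P(8) = 10; P(9) = 0 → root; P(10) = 9.
Roots: {7, 9}.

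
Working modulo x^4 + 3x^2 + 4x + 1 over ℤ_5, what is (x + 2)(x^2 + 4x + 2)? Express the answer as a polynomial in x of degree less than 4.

x^3 + x^2 + 4

Multiply in ℤ_5[x]: (x + 2)·(x^2 + 4x + 2) = x^3 + x^2 + 4.
Reduced: x^3 + x^2 + 4.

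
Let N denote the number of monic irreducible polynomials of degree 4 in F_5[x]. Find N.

150

x^(5^4) − x is the product of all monic irreducibles of degree dividing 4; Möbius inversion gives N = (1/4) Σ μ(4/d)·5^d.
Divisors of 4: 1, 2, 4; μ(4/d) for each: 0, -1, 1.
Σ = − 5^2 + 5^4 = 600.
N = 600/4 = 150.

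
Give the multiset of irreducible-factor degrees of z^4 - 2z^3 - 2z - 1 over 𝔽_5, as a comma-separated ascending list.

1, 1, 2

Write h(z) = z^4 - 2z^3 - 2z - 1.
Roots in 𝔽_5: h(0) = 4; h(1) = 1; h(2) = 0 → root; h(3) = 0 → root; h(4) = 4.
Linear factors from roots: (z - 2), (z + 2).
Complete factorization: h(z) = (z + 2)·(z - 2)·(z^2 - 2z - 1).
Factor degrees with multiplicity: 1 + 1 + 2 = 4.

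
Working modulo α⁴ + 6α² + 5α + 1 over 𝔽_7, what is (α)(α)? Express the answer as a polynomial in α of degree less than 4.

Multiply in 𝔽_7[α]: (α)·(α) = α².
Reduced: α².

α^2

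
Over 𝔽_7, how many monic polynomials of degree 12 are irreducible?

1153430600

The number of monic irreducibles of degree 12 over GF(7) is (1/12)·Σ_{d∣12} μ(12/d) 7^d.
Divisors of 12: 1, 2, 3, 4, 6, 12; μ(12/d) for each: 0, 1, 0, -1, -1, 1.
Σ = 7^2 − 7^4 − 7^6 + 7^12 = 13841167200.
N = 13841167200/12 = 1153430600.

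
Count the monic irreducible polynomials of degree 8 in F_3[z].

x^(3^8) − x is the product of all monic irreducibles of degree dividing 8; Möbius inversion gives N = (1/8) Σ μ(8/d)·3^d.
Divisors of 8: 1, 2, 4, 8; μ(8/d) for each: 0, 0, -1, 1.
Σ = − 3^4 + 3^8 = 6480.
N = 6480/8 = 810.

810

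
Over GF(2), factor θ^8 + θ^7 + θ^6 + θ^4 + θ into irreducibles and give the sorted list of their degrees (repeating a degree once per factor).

Write h(θ) = θ^8 + θ^7 + θ^6 + θ^4 + θ.
Roots in GF(2): h(0) = 0 → root; h(1) = 1.
Linear factors from roots: (θ).
Complete factorization: h(θ) = (θ)·(θ^2 + θ + 1)^2·(θ^3 + θ^2 + 1).
Factor degrees with multiplicity: 1 + 2 + 2 + 3 = 8.

1, 2, 2, 3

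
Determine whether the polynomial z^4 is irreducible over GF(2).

No

Write m(z) = z^4.
Check for roots in GF(2): m(0) = 0 → root; m(1) = 1.
m(0) = 0, so (z) divides m(z); m is reducible.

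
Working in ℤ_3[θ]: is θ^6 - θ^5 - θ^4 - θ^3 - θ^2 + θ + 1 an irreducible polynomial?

Write P(θ) = θ^6 - θ^5 - θ^4 - θ^3 - θ^2 + θ + 1.
Check for roots in ℤ_3: P(0) = 1; P(1) = 2; P(2) = 1.
No roots, so no linear factors.
Monic irreducibles of degree 2 over GF(3): θ^2 + 1, θ^2 + θ - 1, θ^2 - θ - 1.
None of them divide P (all give nonzero remainder).
Degree-3 irreducible divisors: test the 8 monic irreducibles of degree 3 over GF(3).
None of them divide P (all give nonzero remainder).
No irreducible factor of degree ≤ 3 exists, so P is irreducible over GF(3).

Yes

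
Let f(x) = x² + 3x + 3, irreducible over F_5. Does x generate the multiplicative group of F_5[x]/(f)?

Yes

|GF(5^2)^×| = 5^2 − 1 = 24. Prime factorization: 24 = 2^3·3.
f is primitive ⇔ x has order 24 in GF(5)[x]/(f), i.e. x^(24/q) ≠ 1 for each prime q | 24.
x^(12) mod f = 4.
x^(8) mod f = x + 1.
None equal 1, so x has full order 24; f is primitive.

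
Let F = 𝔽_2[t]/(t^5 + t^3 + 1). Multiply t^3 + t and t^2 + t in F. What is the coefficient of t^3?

0

Multiply in 𝔽_2[t]: (t^3 + t)·(t^2 + t) = t^5 + t^4 + t^3 + t^2.
Reduce using t^5 ≡ t^3 + 1 (mod t^5 + t^3 + 1).
Reduced: t^4 + t^2 + 1.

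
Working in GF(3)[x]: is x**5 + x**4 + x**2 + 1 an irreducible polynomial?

Yes

Write m(x) = x**5 + x**4 + x**2 + 1.
Check for roots in GF(3): m(0) = 1; m(1) = 1; m(2) = 2.
No roots, so no linear factors.
Monic irreducibles of degree 2 over GF(3): x**2 + 1, x**2 + x - 1, x**2 - x - 1.
None of them divide m (all give nonzero remainder).
No irreducible factor of degree ≤ 2 exists, so m is irreducible over GF(3).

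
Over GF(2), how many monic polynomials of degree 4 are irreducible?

x^(2^4) − x is the product of all monic irreducibles of degree dividing 4; Möbius inversion gives N = (1/4) Σ μ(4/d)·2^d.
Divisors of 4: 1, 2, 4; μ(4/d) for each: 0, -1, 1.
Σ = − 2^2 + 2^4 = 12.
N = 12/4 = 3.

3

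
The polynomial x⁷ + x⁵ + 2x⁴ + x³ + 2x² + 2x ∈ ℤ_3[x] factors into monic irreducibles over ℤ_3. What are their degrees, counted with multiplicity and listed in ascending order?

1, 1, 2, 3

Write g(x) = x⁷ + x⁵ + 2x⁴ + x³ + 2x² + 2x.
Roots in ℤ_3: g(0) = 0 → root; g(1) = 0 → root; g(2) = 2.
Linear factors from roots: (x), (x + 2).
Complete factorization: g(x) = (x)·(x + 2)·(x² + 2x + 2)·(x³ + 2x² + 2x + 2).
Factor degrees with multiplicity: 1 + 1 + 2 + 3 = 7.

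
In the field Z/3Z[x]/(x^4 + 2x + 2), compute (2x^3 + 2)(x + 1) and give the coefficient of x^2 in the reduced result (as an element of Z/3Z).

Multiply in Z/3Z[x]: (2x^3 + 2)·(x + 1) = 2x^4 + 2x^3 + 2x + 2.
Reduce using x^4 ≡ x + 1 (mod x^4 + 2x + 2).
Reduced: 2x^3 + x + 1.

0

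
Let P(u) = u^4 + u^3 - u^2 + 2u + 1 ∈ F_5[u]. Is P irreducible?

Check for roots in F_5: P(0) = 1; P(1) = 4; P(2) = 0 → root; P(3) = 1; P(4) = 3.
P(2) = 0, so (u − 2) divides P(u); P is reducible.

No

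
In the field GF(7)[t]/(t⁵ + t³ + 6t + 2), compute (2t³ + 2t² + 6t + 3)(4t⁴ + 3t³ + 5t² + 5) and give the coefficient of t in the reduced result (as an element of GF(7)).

Multiply in GF(7)[t]: (2t³ + 2t² + 6t + 3)·(4t⁴ + 3t³ + 5t² + 5) = t⁷ + 5t⁵ + 5t⁴ + 4t² + 2t + 1.
Reduce using t⁵ ≡ 6t³ + t + 5 (mod t⁵ + t³ + 6t + 2).
Reduced: 5t⁴ + 4t³ + 2t² + 6t.

6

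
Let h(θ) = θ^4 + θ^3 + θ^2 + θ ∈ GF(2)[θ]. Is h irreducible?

Check for roots in GF(2): h(0) = 0 → root; h(1) = 0 → root.
h(0) = 0, so (θ) divides h(θ); h is reducible.

No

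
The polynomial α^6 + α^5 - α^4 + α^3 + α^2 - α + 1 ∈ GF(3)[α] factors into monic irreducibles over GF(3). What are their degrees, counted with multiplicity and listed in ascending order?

1, 2, 3

Write h(α) = α^6 + α^5 - α^4 + α^3 + α^2 - α + 1.
Roots in GF(3): h(0) = 1; h(1) = 0 → root; h(2) = 1.
Linear factors from roots: (α - 1).
Complete factorization: h(α) = (α - 1)·(α^2 - α - 1)·(α^3 - α + 1).
Factor degrees with multiplicity: 1 + 2 + 3 = 6.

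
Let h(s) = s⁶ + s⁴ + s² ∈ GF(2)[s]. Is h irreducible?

Check for roots in GF(2): h(0) = 0 → root; h(1) = 1.
h(0) = 0, so (s) divides h(s); h is reducible.

No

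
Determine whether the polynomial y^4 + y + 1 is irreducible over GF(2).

Write h(y) = y^4 + y + 1.
Check for roots in GF(2): h(0) = 1; h(1) = 1.
No roots, so no linear factors.
Monic irreducibles of degree 2 over GF(2): y^2 + y + 1.
None of them divide h (all give nonzero remainder).
No irreducible factor of degree ≤ 2 exists, so h is irreducible over GF(2).

Yes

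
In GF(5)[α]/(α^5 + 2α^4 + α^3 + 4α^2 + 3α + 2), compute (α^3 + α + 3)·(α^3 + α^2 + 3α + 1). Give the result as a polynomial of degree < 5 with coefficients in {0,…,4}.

Multiply in GF(5)[α]: (α^3 + α + 3)·(α^3 + α^2 + 3α + 1) = α^6 + α^5 + 4α^4 + α^2 + 3.
Reduce using α^5 ≡ 3α^4 + 4α^3 + α^2 + 2α + 3 (mod α^5 + 2α^4 + α^3 + 4α^2 + 3α + 2).
Reduced: 2α^3 + 2α^2 + α.

2α^3 + 2α^2 + α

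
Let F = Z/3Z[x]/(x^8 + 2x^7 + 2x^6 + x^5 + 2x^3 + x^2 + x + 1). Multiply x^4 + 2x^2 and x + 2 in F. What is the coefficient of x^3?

Multiply in Z/3Z[x]: (x^4 + 2x^2)·(x + 2) = x^5 + 2x^4 + 2x^3 + x^2.
Reduced: x^5 + 2x^4 + 2x^3 + x^2.

2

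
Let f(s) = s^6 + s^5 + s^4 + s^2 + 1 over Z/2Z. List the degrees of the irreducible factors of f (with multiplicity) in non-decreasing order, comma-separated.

6

Roots in Z/2Z: f(0) = 1; f(1) = 1.
Complete factorization: f(s) = (s^6 + s^5 + s^4 + s^2 + 1).
Factor degrees with multiplicity: 6 = 6.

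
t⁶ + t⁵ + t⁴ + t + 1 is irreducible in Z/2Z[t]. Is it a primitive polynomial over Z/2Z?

Write f(t) = t⁶ + t⁵ + t⁴ + t + 1.
|GF(2^6)^×| = 2^6 − 1 = 63. Prime factorization: 63 = 3^2·7.
f is primitive ⇔ t has order 63 in GF(2)[t]/(f), i.e. t^(63/q) ≠ 1 for each prime q | 63.
t^(21) mod f = t⁴ + t³ + 1.
t^(9) mod f = t⁵ + t² + t + 1.
None equal 1, so t has full order 63; f is primitive.

Yes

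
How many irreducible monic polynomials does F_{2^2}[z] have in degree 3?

20

The number of monic irreducibles of degree 3 over GF(4) is (1/3)·Σ_{d∣3} μ(3/d) 4^d.
Divisors of 3: 1, 3; μ(3/d) for each: -1, 1.
Σ = − 4^1 + 4^3 = 60.
N = 60/3 = 20.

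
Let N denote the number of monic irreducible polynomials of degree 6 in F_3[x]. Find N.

By the necklace-counting formula, N_3(6) = (1/6) Σ_{d|6} μ(6/d)·3^d.
Divisors of 6: 1, 2, 3, 6; μ(6/d) for each: 1, -1, -1, 1.
Σ = 3^1 − 3^2 − 3^3 + 3^6 = 696.
N = 696/6 = 116.

116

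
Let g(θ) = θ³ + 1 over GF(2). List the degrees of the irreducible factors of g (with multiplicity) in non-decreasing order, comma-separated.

1, 2

Roots in GF(2): g(0) = 1; g(1) = 0 → root.
Linear factors from roots: (θ + 1).
Complete factorization: g(θ) = (θ + 1)·(θ² + θ + 1).
Factor degrees with multiplicity: 1 + 2 = 3.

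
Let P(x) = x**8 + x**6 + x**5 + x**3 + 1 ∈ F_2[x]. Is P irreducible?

Check for roots in F_2: P(0) = 1; P(1) = 1.
No roots, so no linear factors.
Monic irreducibles of degree 2 over GF(2): x**2 + x + 1.
None of them divide P (all give nonzero remainder).
Monic irreducibles of degree 3 over GF(2): x**3 + x + 1, x**3 + x**2 + 1.
None of them divide P (all give nonzero remainder).
Monic irreducibles of degree 4 over GF(2): x**4 + x + 1, x**4 + x**3 + 1, x**4 + x**3 + x**2 + x + 1.
None of them divide P (all give nonzero remainder).
No irreducible factor of degree ≤ 4 exists, so P is irreducible over GF(2).

Yes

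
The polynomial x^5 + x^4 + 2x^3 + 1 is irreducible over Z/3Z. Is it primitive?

Yes

Write f(x) = x^5 + x^4 + 2x^3 + 1.
|GF(3^5)^×| = 3^5 − 1 = 242. Prime factorization: 242 = 2·11^2.
f is primitive ⇔ x has order 242 in GF(3)[x]/(f), i.e. x^(242/q) ≠ 1 for each prime q | 242.
x^(121) mod f = 2.
x^(22) mod f = x^4 + x^2 + 2x + 2.
None equal 1, so x has full order 242; f is primitive.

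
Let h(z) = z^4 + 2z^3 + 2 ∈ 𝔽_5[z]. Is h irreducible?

Check for roots in 𝔽_5: h(0) = 2; h(1) = 0 → root; h(2) = 4; h(3) = 2; h(4) = 1.
h(1) = 0, so (z − 1) divides h(z); h is reducible.

No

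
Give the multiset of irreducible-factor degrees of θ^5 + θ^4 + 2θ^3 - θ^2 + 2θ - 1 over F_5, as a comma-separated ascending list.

2, 3

Write g(θ) = θ^5 + θ^4 + 2θ^3 - θ^2 + 2θ - 1.
Roots in F_5: g(0) = 4; g(1) = 4; g(2) = 3; g(3) = 4; g(4) = 4.
Complete factorization: g(θ) = (θ^2 - θ + 2)·(θ^3 + 2θ^2 + 2θ + 2).
Factor degrees with multiplicity: 2 + 3 = 5.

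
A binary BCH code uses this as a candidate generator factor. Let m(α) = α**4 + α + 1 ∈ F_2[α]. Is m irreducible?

Yes

Check for roots in F_2: m(0) = 1; m(1) = 1.
No roots, so no linear factors.
Monic irreducibles of degree 2 over GF(2): α**2 + α + 1.
None of them divide m (all give nonzero remainder).
No irreducible factor of degree ≤ 2 exists, so m is irreducible over GF(2).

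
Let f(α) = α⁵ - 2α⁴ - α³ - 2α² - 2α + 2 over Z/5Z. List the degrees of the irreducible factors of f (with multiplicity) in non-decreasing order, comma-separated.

1, 2, 2

Roots in Z/5Z: f(0) = 2; f(1) = 1; f(2) = 2; f(3) = 2; f(4) = 0 → root.
Linear factors from roots: (α + 1).
Complete factorization: f(α) = (α + 1)·(α² - 2)·(α² + 2α - 1).
Factor degrees with multiplicity: 1 + 2 + 2 = 5.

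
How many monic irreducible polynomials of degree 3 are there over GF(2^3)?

168

x^(8^3) − x is the product of all monic irreducibles of degree dividing 3; Möbius inversion gives N = (1/3) Σ μ(3/d)·8^d.
Divisors of 3: 1, 3; μ(3/d) for each: -1, 1.
Σ = − 8^1 + 8^3 = 504.
N = 504/3 = 168.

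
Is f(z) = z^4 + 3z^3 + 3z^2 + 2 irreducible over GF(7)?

Check for roots in GF(7): f(0) = 2; f(1) = 2; f(2) = 5; f(3) = 2; f(4) = 1; f(5) = 6; f(6) = 3.
No roots, so no linear factors.
Degree-2 irreducible divisors: test the 21 monic irreducibles of degree 2 over GF(7).
None of them divide f (all give nonzero remainder).
No irreducible factor of degree ≤ 2 exists, so f is irreducible over GF(7).

Yes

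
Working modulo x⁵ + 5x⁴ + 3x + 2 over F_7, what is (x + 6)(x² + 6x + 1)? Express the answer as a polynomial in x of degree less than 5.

x^3 + 5x^2 + 2x + 6

Multiply in F_7[x]: (x + 6)·(x² + 6x + 1) = x³ + 5x² + 2x + 6.
Reduced: x³ + 5x² + 2x + 6.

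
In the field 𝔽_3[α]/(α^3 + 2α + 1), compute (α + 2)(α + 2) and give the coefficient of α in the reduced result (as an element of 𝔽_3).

1

Multiply in 𝔽_3[α]: (α + 2)·(α + 2) = α^2 + α + 1.
Reduced: α^2 + α + 1.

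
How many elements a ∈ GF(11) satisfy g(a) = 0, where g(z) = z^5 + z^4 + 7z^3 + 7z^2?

Evaluate at each of the 11 elements of GF(11):
g(0) = 0 → root; g(1) = 5; g(2) = 0 → root; g(3) = 4; g(4) = 3; g(5) = 4; g(6) = 1; g(7) = 7; g(8) = 9; g(9) = 0 → root; g(10) = 0 → root.
Roots: {0, 2, 9, 10}.

4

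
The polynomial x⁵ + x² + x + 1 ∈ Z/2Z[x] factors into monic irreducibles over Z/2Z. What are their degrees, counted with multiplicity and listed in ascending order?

Write f(x) = x⁵ + x² + x + 1.
Roots in Z/2Z: f(0) = 1; f(1) = 0 → root.
Linear factors from roots: (x + 1).
Complete factorization: f(x) = (x + 1)^2·(x³ + x + 1).
Factor degrees with multiplicity: 1 + 1 + 3 = 5.

1, 1, 3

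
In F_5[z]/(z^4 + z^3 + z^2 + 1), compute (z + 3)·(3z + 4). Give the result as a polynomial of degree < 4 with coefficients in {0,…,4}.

Multiply in F_5[z]: (z + 3)·(3z + 4) = 3z^2 + 3z + 2.
Reduced: 3z^2 + 3z + 2.

3z^2 + 3z + 2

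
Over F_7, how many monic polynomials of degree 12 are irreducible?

1153430600

By the necklace-counting formula, N_7(12) = (1/12) Σ_{d|12} μ(12/d)·7^d.
Divisors of 12: 1, 2, 3, 4, 6, 12; μ(12/d) for each: 0, 1, 0, -1, -1, 1.
Σ = 7^2 − 7^4 − 7^6 + 7^12 = 13841167200.
N = 13841167200/12 = 1153430600.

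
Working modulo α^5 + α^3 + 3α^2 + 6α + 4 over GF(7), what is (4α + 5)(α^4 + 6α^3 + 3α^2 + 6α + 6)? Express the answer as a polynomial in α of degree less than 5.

α^4 + 3α^3 + 6α^2 + 2α

Multiply in GF(7)[α]: (4α + 5)·(α^4 + 6α^3 + 3α^2 + 6α + 6) = 4α^5 + α^4 + 4α^2 + 5α + 2.
Reduce using α^5 ≡ 6α^3 + 4α^2 + α + 3 (mod α^5 + α^3 + 3α^2 + 6α + 4).
Reduced: α^4 + 3α^3 + 6α^2 + 2α.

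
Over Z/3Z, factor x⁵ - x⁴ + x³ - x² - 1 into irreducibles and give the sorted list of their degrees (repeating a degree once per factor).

2, 3

Write f(x) = x⁵ - x⁴ + x³ - x² - 1.
Roots in Z/3Z: f(0) = 2; f(1) = 2; f(2) = 1.
Complete factorization: f(x) = (x² - x - 1)·(x³ - x + 1).
Factor degrees with multiplicity: 2 + 3 = 5.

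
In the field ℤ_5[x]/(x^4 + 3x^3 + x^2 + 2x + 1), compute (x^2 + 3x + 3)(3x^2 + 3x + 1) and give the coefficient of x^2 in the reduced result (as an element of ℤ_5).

Multiply in ℤ_5[x]: (x^2 + 3x + 3)·(3x^2 + 3x + 1) = 3x^4 + 2x^3 + 4x^2 + 2x + 3.
Reduce using x^4 ≡ 2x^3 + 4x^2 + 3x + 4 (mod x^4 + 3x^3 + x^2 + 2x + 1).
Reduced: 3x^3 + x^2 + x.

1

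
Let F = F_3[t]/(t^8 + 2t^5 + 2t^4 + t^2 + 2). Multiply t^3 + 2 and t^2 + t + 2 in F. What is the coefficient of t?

2

Multiply in F_3[t]: (t^3 + 2)·(t^2 + t + 2) = t^5 + t^4 + 2t^3 + 2t^2 + 2t + 1.
Reduced: t^5 + t^4 + 2t^3 + 2t^2 + 2t + 1.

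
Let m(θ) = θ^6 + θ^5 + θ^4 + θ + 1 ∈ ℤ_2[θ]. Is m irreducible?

Yes

Check for roots in ℤ_2: m(0) = 1; m(1) = 1.
No roots, so no linear factors.
Monic irreducibles of degree 2 over GF(2): θ^2 + θ + 1.
None of them divide m (all give nonzero remainder).
Monic irreducibles of degree 3 over GF(2): θ^3 + θ + 1, θ^3 + θ^2 + 1.
None of them divide m (all give nonzero remainder).
No irreducible factor of degree ≤ 3 exists, so m is irreducible over GF(2).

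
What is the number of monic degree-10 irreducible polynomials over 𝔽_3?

The number of monic irreducibles of degree 10 over GF(3) is (1/10)·Σ_{d∣10} μ(10/d) 3^d.
Divisors of 10: 1, 2, 5, 10; μ(10/d) for each: 1, -1, -1, 1.
Σ = 3^1 − 3^2 − 3^5 + 3^10 = 58800.
N = 58800/10 = 5880.

5880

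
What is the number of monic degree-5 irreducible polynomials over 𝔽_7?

3360

The number of monic irreducibles of degree 5 over GF(7) is (1/5)·Σ_{d∣5} μ(5/d) 7^d.
Divisors of 5: 1, 5; μ(5/d) for each: -1, 1.
Σ = − 7^1 + 7^5 = 16800.
N = 16800/5 = 3360.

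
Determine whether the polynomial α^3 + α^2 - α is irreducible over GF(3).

Write g(α) = α^3 + α^2 - α.
Check for roots in GF(3): g(0) = 0 → root; g(1) = 1; g(2) = 1.
g(0) = 0, so (α) divides g(α); g is reducible.

No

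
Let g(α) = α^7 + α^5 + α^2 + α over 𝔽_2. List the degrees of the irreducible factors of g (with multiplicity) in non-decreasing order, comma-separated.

Roots in 𝔽_2: g(0) = 0 → root; g(1) = 0 → root.
Linear factors from roots: (α), (α + 1).
Complete factorization: g(α) = (α)·(α + 1)·(α^2 + α + 1)·(α^3 + α + 1).
Factor degrees with multiplicity: 1 + 1 + 2 + 3 = 7.

1, 1, 2, 3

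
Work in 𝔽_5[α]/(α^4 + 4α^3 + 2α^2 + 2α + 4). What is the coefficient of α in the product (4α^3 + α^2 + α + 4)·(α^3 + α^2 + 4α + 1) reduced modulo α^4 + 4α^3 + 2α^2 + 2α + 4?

3

Multiply in 𝔽_5[α]: (4α^3 + α^2 + α + 4)·(α^3 + α^2 + 4α + 1) = 4α^6 + 3α^4 + 3α^3 + 4α^2 + 2α + 4.
Reduce using α^4 ≡ α^3 + 3α^2 + 3α + 1 (mod α^4 + 4α^3 + 2α^2 + 2α + 4).
Reduced: α^3 + 2α^2 + 3α + 3.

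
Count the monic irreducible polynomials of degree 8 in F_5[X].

48750

The number of monic irreducibles of degree 8 over GF(5) is (1/8)·Σ_{d∣8} μ(8/d) 5^d.
Divisors of 8: 1, 2, 4, 8; μ(8/d) for each: 0, 0, -1, 1.
Σ = − 5^4 + 5^8 = 390000.
N = 390000/8 = 48750.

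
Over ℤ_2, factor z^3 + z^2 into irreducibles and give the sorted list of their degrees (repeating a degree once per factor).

Write g(z) = z^3 + z^2.
Roots in ℤ_2: g(0) = 0 → root; g(1) = 0 → root.
Linear factors from roots: (z), (z + 1).
Complete factorization: g(z) = (z + 1)·(z)^2.
Factor degrees with multiplicity: 1 + 1 + 1 = 3.

1, 1, 1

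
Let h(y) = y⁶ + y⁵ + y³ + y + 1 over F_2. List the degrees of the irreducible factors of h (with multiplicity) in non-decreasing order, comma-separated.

Roots in F_2: h(0) = 1; h(1) = 1.
Complete factorization: h(y) = (y² + y + 1)^3.
Factor degrees with multiplicity: 2 + 2 + 2 = 6.

2, 2, 2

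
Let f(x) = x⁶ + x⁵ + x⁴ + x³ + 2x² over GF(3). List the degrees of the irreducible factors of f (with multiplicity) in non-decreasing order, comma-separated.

1, 1, 1, 3

Roots in GF(3): f(0) = 0 → root; f(1) = 0 → root; f(2) = 2.
Linear factors from roots: (x), (x + 2).
Complete factorization: f(x) = (x + 2)·(x)^2·(x³ + 2x² + 1).
Factor degrees with multiplicity: 1 + 1 + 1 + 3 = 6.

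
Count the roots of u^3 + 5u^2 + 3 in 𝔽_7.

2

Write f(u) = u^3 + 5u^2 + 3.
Evaluate at each of the 7 elements of 𝔽_7:
f(0) = 3; f(1) = 2; f(2) = 3; f(3) = 5; f(4) = 0 → root; f(5) = 1; f(6) = 0 → root.
Roots: {4, 6}.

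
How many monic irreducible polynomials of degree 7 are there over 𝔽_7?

By the necklace-counting formula, N_7(7) = (1/7) Σ_{d|7} μ(7/d)·7^d.
Divisors of 7: 1, 7; μ(7/d) for each: -1, 1.
Σ = − 7^1 + 7^7 = 823536.
N = 823536/7 = 117648.

117648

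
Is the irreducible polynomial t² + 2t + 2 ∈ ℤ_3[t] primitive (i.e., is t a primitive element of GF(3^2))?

Write f(t) = t² + 2t + 2.
|GF(3^2)^×| = 3^2 − 1 = 8. Prime factorization: 8 = 2^3.
f is primitive ⇔ t has order 8 in GF(3)[t]/(f), i.e. t^(8/q) ≠ 1 for each prime q | 8.
t^(4) mod f = 2.
None equal 1, so t has full order 8; f is primitive.

Yes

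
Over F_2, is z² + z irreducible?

No

Write h(z) = z² + z.
Check for roots in F_2: h(0) = 0 → root; h(1) = 0 → root.
h(0) = 0, so (z) divides h(z); h is reducible.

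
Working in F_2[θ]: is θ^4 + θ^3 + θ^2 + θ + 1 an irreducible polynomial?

Yes

Write m(θ) = θ^4 + θ^3 + θ^2 + θ + 1.
Check for roots in F_2: m(0) = 1; m(1) = 1.
No roots, so no linear factors.
Monic irreducibles of degree 2 over GF(2): θ^2 + θ + 1.
None of them divide m (all give nonzero remainder).
No irreducible factor of degree ≤ 2 exists, so m is irreducible over GF(2).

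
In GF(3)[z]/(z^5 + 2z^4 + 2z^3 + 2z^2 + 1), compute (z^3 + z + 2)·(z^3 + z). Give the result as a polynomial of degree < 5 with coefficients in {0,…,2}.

z^4 + z^3 + 2z^2 + z + 2

Multiply in GF(3)[z]: (z^3 + z + 2)·(z^3 + z) = z^6 + 2z^4 + 2z^3 + z^2 + 2z.
Reduce using z^5 ≡ z^4 + z^3 + z^2 + 2 (mod z^5 + 2z^4 + 2z^3 + 2z^2 + 1).
Reduced: z^4 + z^3 + 2z^2 + z + 2.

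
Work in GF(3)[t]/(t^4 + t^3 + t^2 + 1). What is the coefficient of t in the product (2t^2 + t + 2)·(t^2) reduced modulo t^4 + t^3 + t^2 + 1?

Multiply in GF(3)[t]: (2t^2 + t + 2)·(t^2) = 2t^4 + t^3 + 2t^2.
Reduce using t^4 ≡ 2t^3 + 2t^2 + 2 (mod t^4 + t^3 + t^2 + 1).
Reduced: 2t^3 + 1.

0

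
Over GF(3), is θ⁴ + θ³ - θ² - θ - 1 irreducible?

Write P(θ) = θ⁴ + θ³ - θ² - θ - 1.
Check for roots in GF(3): P(0) = 2; P(1) = 2; P(2) = 2.
No roots, so no linear factors.
Monic irreducibles of degree 2 over GF(3): θ² + 1, θ² + θ - 1, θ² - θ - 1.
None of them divide P (all give nonzero remainder).
No irreducible factor of degree ≤ 2 exists, so P is irreducible over GF(3).

Yes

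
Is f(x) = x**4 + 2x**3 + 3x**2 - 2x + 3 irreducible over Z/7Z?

No

Check for roots in Z/7Z: f(0) = 3; f(1) = 0 → root; f(2) = 1; f(3) = 5; f(4) = 0 → root; f(5) = 5; f(6) = 0 → root.
f(1) = 0, so (x − 1) divides f(x); f is reducible.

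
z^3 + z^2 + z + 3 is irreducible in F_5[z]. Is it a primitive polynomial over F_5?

Write f(z) = z^3 + z^2 + z + 3.
|GF(5^3)^×| = 5^3 − 1 = 124. Prime factorization: 124 = 2^2·31.
f is primitive ⇔ z has order 124 in GF(5)[z]/(f), i.e. z^(124/q) ≠ 1 for each prime q | 124.
z^(62) mod f = 4.
z^(4) mod f = 3z + 3.
None equal 1, so z has full order 124; f is primitive.

Yes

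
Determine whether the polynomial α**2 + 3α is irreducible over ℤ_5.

Write P(α) = α**2 + 3α.
Check for roots in ℤ_5: P(0) = 0 → root; P(1) = 4; P(2) = 0 → root; P(3) = 3; P(4) = 3.
P(0) = 0, so (α) divides P(α); P is reducible.

No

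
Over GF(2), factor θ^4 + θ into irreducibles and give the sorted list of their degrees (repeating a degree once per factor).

Write g(θ) = θ^4 + θ.
Roots in GF(2): g(0) = 0 → root; g(1) = 0 → root.
Linear factors from roots: (θ), (θ + 1).
Complete factorization: g(θ) = (θ)·(θ + 1)·(θ^2 + θ + 1).
Factor degrees with multiplicity: 1 + 1 + 2 = 4.

1, 1, 2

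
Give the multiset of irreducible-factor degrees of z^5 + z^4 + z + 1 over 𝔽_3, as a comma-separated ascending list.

1, 2, 2

Write f(z) = z^5 + z^4 + z + 1.
Roots in 𝔽_3: f(0) = 1; f(1) = 1; f(2) = 0 → root.
Linear factors from roots: (z + 1).
Complete factorization: f(z) = (z + 1)·(z^2 + z - 1)·(z^2 - z - 1).
Factor degrees with multiplicity: 1 + 2 + 2 = 5.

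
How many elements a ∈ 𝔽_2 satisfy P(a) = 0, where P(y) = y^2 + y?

Evaluate at each of the 2 elements of 𝔽_2:
P(0) = 0 → root; P(1) = 0 → root.
Roots: {0, 1}.

2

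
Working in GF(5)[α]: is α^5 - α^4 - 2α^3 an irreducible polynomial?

No

Write h(α) = α^5 - α^4 - 2α^3.
Check for roots in GF(5): h(0) = 0 → root; h(1) = 3; h(2) = 0 → root; h(3) = 3; h(4) = 0 → root.
h(0) = 0, so (α) divides h(α); h is reducible.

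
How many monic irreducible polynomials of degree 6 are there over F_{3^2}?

88440

x^(9^6) − x is the product of all monic irreducibles of degree dividing 6; Möbius inversion gives N = (1/6) Σ μ(6/d)·9^d.
Divisors of 6: 1, 2, 3, 6; μ(6/d) for each: 1, -1, -1, 1.
Σ = 9^1 − 9^2 − 9^3 + 9^6 = 530640.
N = 530640/6 = 88440.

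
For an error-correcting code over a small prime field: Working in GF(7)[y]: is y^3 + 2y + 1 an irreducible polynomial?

Write m(y) = y^3 + 2y + 1.
Check for roots in GF(7): m(0) = 1; m(1) = 4; m(2) = 6; m(3) = 6; m(4) = 3; m(5) = 3; m(6) = 5.
No roots. A degree-3 polynomial over a field with no linear factor is irreducible.

Yes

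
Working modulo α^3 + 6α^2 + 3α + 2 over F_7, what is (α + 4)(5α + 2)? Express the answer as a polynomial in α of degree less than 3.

5α^2 + α + 1

Multiply in F_7[α]: (α + 4)·(5α + 2) = 5α^2 + α + 1.
Reduced: 5α^2 + α + 1.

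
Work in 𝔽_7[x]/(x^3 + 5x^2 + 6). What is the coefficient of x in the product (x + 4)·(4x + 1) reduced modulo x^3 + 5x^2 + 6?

3

Multiply in 𝔽_7[x]: (x + 4)·(4x + 1) = 4x^2 + 3x + 4.
Reduced: 4x^2 + 3x + 4.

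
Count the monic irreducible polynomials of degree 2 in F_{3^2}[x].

By the necklace-counting formula, N_9(2) = (1/2) Σ_{d|2} μ(2/d)·9^d.
Divisors of 2: 1, 2; μ(2/d) for each: -1, 1.
Σ = − 9^1 + 9^2 = 72.
N = 72/2 = 36.

36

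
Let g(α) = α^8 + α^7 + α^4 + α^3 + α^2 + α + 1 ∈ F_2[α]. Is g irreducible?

Check for roots in F_2: g(0) = 1; g(1) = 1.
No roots, so no linear factors.
Monic irreducibles of degree 2 over GF(2): α^2 + α + 1.
None of them divide g (all give nonzero remainder).
Monic irreducibles of degree 3 over GF(2): α^3 + α + 1, α^3 + α^2 + 1.
None of them divide g (all give nonzero remainder).
Monic irreducibles of degree 4 over GF(2): α^4 + α + 1, α^4 + α^3 + 1, α^4 + α^3 + α^2 + α + 1.
None of them divide g (all give nonzero remainder).
No irreducible factor of degree ≤ 4 exists, so g is irreducible over GF(2).

Yes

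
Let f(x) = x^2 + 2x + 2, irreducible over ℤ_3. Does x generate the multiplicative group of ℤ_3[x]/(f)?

|GF(3^2)^×| = 3^2 − 1 = 8. Prime factorization: 8 = 2^3.
f is primitive ⇔ x has order 8 in GF(3)[x]/(f), i.e. x^(8/q) ≠ 1 for each prime q | 8.
x^(4) mod f = 2.
None equal 1, so x has full order 8; f is primitive.

Yes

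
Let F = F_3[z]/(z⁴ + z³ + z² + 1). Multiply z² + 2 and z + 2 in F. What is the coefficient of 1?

1

Multiply in F_3[z]: (z² + 2)·(z + 2) = z³ + 2z² + 2z + 1.
Reduced: z³ + 2z² + 2z + 1.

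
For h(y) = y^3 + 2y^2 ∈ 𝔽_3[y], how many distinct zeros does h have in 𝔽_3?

2

Evaluate at each of the 3 elements of 𝔽_3:
h(0) = 0 → root; h(1) = 0 → root; h(2) = 1.
Roots: {0, 1}.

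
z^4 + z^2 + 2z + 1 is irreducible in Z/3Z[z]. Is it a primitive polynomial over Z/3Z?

No

Write f(z) = z^4 + z^2 + 2z + 1.
|GF(3^4)^×| = 3^4 − 1 = 80. Prime factorization: 80 = 2^4·5.
f is primitive ⇔ z has order 80 in GF(3)[z]/(f), i.e. z^(80/q) ≠ 1 for each prime q | 80.
z^(40) mod f = 1
z^(16) mod f = 2z^3 + 2.
Since z^(40) = 1, the order of z divides 40 < 80; not primitive.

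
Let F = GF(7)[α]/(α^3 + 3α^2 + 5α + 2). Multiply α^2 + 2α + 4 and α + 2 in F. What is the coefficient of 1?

6

Multiply in GF(7)[α]: (α^2 + 2α + 4)·(α + 2) = α^3 + 4α^2 + α + 1.
Reduce using α^3 ≡ 4α^2 + 2α + 5 (mod α^3 + 3α^2 + 5α + 2).
Reduced: α^2 + 3α + 6.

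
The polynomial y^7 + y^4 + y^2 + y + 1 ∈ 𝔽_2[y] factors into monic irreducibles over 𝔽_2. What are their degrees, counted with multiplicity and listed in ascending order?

2, 2, 3

Write f(y) = y^7 + y^4 + y^2 + y + 1.
Roots in 𝔽_2: f(0) = 1; f(1) = 1.
Complete factorization: f(y) = (y^2 + y + 1)^2·(y^3 + y + 1).
Factor degrees with multiplicity: 2 + 2 + 3 = 7.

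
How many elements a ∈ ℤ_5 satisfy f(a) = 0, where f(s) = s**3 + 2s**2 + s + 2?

2

Evaluate at each of the 5 elements of ℤ_5:
f(0) = 2; f(1) = 1; f(2) = 0 → root; f(3) = 0 → root; f(4) = 2.
Roots: {2, 3}.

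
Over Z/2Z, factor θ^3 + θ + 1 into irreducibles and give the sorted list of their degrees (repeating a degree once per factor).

Write h(θ) = θ^3 + θ + 1.
Roots in Z/2Z: h(0) = 1; h(1) = 1.
Complete factorization: h(θ) = (θ^3 + θ + 1).
Factor degrees with multiplicity: 3 = 3.

3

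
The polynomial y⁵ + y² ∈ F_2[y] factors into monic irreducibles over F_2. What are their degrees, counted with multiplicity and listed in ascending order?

Write f(y) = y⁵ + y².
Roots in F_2: f(0) = 0 → root; f(1) = 0 → root.
Linear factors from roots: (y), (y + 1).
Complete factorization: f(y) = (y + 1)·(y)^2·(y² + y + 1).
Factor degrees with multiplicity: 1 + 1 + 1 + 2 = 5.

1, 1, 1, 2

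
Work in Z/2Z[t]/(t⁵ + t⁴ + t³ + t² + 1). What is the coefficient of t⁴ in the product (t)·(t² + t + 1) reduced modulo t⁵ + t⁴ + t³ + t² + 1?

Multiply in Z/2Z[t]: (t)·(t² + t + 1) = t³ + t² + t.
Reduced: t³ + t² + t.

0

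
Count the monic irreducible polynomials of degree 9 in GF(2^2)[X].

Gauss's count: N_{4}(9) = (1/9) Σ_{d|9} μ(9/d)·4^d.
Divisors of 9: 1, 3, 9; μ(9/d) for each: 0, -1, 1.
Σ = − 4^3 + 4^9 = 262080.
N = 262080/9 = 29120.

29120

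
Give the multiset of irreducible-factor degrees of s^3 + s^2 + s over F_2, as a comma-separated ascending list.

1, 2

Write g(s) = s^3 + s^2 + s.
Roots in F_2: g(0) = 0 → root; g(1) = 1.
Linear factors from roots: (s).
Complete factorization: g(s) = (s)·(s^2 + s + 1).
Factor degrees with multiplicity: 1 + 2 = 3.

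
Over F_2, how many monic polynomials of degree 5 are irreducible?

6

x^(2^5) − x is the product of all monic irreducibles of degree dividing 5; Möbius inversion gives N = (1/5) Σ μ(5/d)·2^d.
Divisors of 5: 1, 5; μ(5/d) for each: -1, 1.
Σ = − 2^1 + 2^5 = 30.
N = 30/5 = 6.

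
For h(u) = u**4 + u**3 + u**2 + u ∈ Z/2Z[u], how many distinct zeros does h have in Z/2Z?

2

Evaluate at each of the 2 elements of Z/2Z:
h(0) = 0 → root; h(1) = 0 → root.
Roots: {0, 1}.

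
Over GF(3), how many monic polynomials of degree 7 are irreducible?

By the necklace-counting formula, N_3(7) = (1/7) Σ_{d|7} μ(7/d)·3^d.
Divisors of 7: 1, 7; μ(7/d) for each: -1, 1.
Σ = − 3^1 + 3^7 = 2184.
N = 2184/7 = 312.

312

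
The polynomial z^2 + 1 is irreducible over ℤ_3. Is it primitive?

Write f(z) = z^2 + 1.
|GF(3^2)^×| = 3^2 − 1 = 8. Prime factorization: 8 = 2^3.
f is primitive ⇔ z has order 8 in GF(3)[z]/(f), i.e. z^(8/q) ≠ 1 for each prime q | 8.
z^(4) mod f = 1
Since z^(4) = 1, the order of z divides 4 < 8; not primitive.

No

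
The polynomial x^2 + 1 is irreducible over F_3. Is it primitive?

Write f(x) = x^2 + 1.
|GF(3^2)^×| = 3^2 − 1 = 8. Prime factorization: 8 = 2^3.
f is primitive ⇔ x has order 8 in GF(3)[x]/(f), i.e. x^(8/q) ≠ 1 for each prime q | 8.
x^(4) mod f = 1
Since x^(4) = 1, the order of x divides 4 < 8; not primitive.

No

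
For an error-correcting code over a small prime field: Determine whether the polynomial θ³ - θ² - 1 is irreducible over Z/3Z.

Write g(θ) = θ³ - θ² - 1.
Check for roots in Z/3Z: g(0) = 2; g(1) = 2; g(2) = 0 → root.
g(2) = 0, so (θ − 2) divides g(θ); g is reducible.

No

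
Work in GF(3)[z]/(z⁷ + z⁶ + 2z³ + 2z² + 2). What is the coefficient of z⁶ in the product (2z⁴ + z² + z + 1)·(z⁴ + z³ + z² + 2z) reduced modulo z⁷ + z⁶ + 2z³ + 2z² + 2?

Multiply in GF(3)[z]: (2z⁴ + z² + z + 1)·(z⁴ + z³ + z² + 2z) = 2z⁸ + 2z⁷ + z³ + 2z.
Reduce using z⁷ ≡ 2z⁶ + z³ + z² + 1 (mod z⁷ + z⁶ + 2z³ + 2z² + 2).
Reduced: 2z⁴ + z.

0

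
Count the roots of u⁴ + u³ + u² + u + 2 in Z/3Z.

1

Write g(u) = u⁴ + u³ + u² + u + 2.
Evaluate at each of the 3 elements of Z/3Z:
g(0) = 2; g(1) = 0 → root; g(2) = 2.
Roots: {1}.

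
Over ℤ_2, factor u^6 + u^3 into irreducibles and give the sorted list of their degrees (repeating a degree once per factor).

1, 1, 1, 1, 2

Write g(u) = u^6 + u^3.
Roots in ℤ_2: g(0) = 0 → root; g(1) = 0 → root.
Linear factors from roots: (u), (u + 1).
Complete factorization: g(u) = (u + 1)·(u)^3·(u^2 + u + 1).
Factor degrees with multiplicity: 1 + 1 + 1 + 1 + 2 = 6.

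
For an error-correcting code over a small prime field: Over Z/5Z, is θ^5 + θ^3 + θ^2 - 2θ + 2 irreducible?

No

Write m(θ) = θ^5 + θ^3 + θ^2 - 2θ + 2.
Check for roots in Z/5Z: m(0) = 2; m(1) = 3; m(2) = 2; m(3) = 0 → root; m(4) = 3.
m(3) = 0, so (θ − 3) divides m(θ); m is reducible.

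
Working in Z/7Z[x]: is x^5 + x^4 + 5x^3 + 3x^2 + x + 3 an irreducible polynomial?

No

Write h(x) = x^5 + x^4 + 5x^3 + 3x^2 + x + 3.
Check for roots in Z/7Z: h(0) = 3; h(1) = 0 → root; h(2) = 0 → root; h(3) = 2; h(4) = 3; h(5) = 6; h(6) = 0 → root.
h(1) = 0, so (x − 1) divides h(x); h is reducible.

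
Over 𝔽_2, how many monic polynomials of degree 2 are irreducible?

1

x^(2^2) − x is the product of all monic irreducibles of degree dividing 2; Möbius inversion gives N = (1/2) Σ μ(2/d)·2^d.
Divisors of 2: 1, 2; μ(2/d) for each: -1, 1.
Σ = − 2^1 + 2^2 = 2.
N = 2/2 = 1.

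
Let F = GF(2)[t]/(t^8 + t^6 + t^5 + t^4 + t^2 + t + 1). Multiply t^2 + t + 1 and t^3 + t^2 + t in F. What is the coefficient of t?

1

Multiply in GF(2)[t]: (t^2 + t + 1)·(t^3 + t^2 + t) = t^5 + t^3 + t.
Reduced: t^5 + t^3 + t.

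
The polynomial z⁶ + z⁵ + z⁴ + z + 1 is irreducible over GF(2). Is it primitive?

Write f(z) = z⁶ + z⁵ + z⁴ + z + 1.
|GF(2^6)^×| = 2^6 − 1 = 63. Prime factorization: 63 = 3^2·7.
f is primitive ⇔ z has order 63 in GF(2)[z]/(f), i.e. z^(63/q) ≠ 1 for each prime q | 63.
z^(21) mod f = z⁴ + z³ + 1.
z^(9) mod f = z⁵ + z² + z + 1.
None equal 1, so z has full order 63; f is primitive.

Yes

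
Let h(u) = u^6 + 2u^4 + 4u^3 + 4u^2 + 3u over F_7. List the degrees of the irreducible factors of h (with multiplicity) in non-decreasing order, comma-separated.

Linear factors from roots: (u), (u + 6), (u + 1).
Complete factorization: h(u) = (u)·(u + 6)·(u + 1)^2·(u^2 + 6u + 4).
Factor degrees with multiplicity: 1 + 1 + 1 + 1 + 2 = 6.

1, 1, 1, 1, 2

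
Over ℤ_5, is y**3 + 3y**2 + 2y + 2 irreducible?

Write f(y) = y**3 + 3y**2 + 2y + 2.
Check for roots in ℤ_5: f(0) = 2; f(1) = 3; f(2) = 1; f(3) = 2; f(4) = 2.
No roots. A degree-3 polynomial over a field with no linear factor is irreducible.

Yes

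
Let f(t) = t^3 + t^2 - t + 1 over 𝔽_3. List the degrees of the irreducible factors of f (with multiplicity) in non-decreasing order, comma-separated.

Roots in 𝔽_3: f(0) = 1; f(1) = 2; f(2) = 2.
Complete factorization: f(t) = (t^3 + t^2 - t + 1).
Factor degrees with multiplicity: 3 = 3.

3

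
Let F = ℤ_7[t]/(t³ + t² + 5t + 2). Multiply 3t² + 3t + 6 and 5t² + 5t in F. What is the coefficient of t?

2

Multiply in ℤ_7[t]: (3t² + 3t + 6)·(5t² + 5t) = t⁴ + 2t³ + 3t² + 2t.
Reduce using t³ ≡ 6t² + 2t + 5 (mod t³ + t² + 5t + 2).
Reduced: 4t² + 2t + 5.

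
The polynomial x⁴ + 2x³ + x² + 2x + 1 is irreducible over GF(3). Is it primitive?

Write f(x) = x⁴ + 2x³ + x² + 2x + 1.
|GF(3^4)^×| = 3^4 − 1 = 80. Prime factorization: 80 = 2^4·5.
f is primitive ⇔ x has order 80 in GF(3)[x]/(f), i.e. x^(80/q) ≠ 1 for each prime q | 80.
x^(40) mod f = 1
x^(16) mod f = 2x.
Since x^(40) = 1, the order of x divides 40 < 80; not primitive.

No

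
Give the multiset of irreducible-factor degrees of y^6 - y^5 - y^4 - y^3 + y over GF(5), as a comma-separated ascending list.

1, 1, 2, 2

Write g(y) = y^6 - y^5 - y^4 - y^3 + y.
Roots in GF(5): g(0) = 0 → root; g(1) = 4; g(2) = 0 → root; g(3) = 1; g(4) = 1.
Linear factors from roots: (y), (y - 2).
Complete factorization: g(y) = (y)·(y - 2)·(y^2 - 2y - 2)·(y^2 - 2y - 1).
Factor degrees with multiplicity: 1 + 1 + 2 + 2 = 6.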